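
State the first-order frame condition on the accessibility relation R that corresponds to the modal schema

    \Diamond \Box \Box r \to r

\forall x \forall y (xRy \to \exists w (y R^2 w \wedge x = w))

This is a Sahlqvist (Geach-type) schema ◇^1□^2r → □^0◇^0r.
First-order correspondent: \forall x \forall y (xRy \to \exists w (y R^2 w \wedge x = w)).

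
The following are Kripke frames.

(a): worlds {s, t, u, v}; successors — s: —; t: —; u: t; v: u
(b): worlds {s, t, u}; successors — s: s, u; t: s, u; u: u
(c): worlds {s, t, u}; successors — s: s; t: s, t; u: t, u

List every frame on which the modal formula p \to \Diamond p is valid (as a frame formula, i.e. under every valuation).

(c)

The schema corresponds to reflexivity: \forall x Rxx.
(a): fails — world s does not see itself.
(b): fails — world t does not see itself.
(c): holds.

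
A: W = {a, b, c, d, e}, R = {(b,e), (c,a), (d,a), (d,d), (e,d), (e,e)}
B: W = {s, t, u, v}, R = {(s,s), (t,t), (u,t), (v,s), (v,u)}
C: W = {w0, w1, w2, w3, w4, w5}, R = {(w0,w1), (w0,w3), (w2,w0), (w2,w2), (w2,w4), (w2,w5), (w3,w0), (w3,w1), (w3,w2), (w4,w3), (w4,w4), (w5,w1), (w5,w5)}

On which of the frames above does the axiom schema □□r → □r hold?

none

The schema corresponds to density: ∀x ∀y (Rxy → ∃z (Rxz ∧ Rzy)).
A: fails — Rca but no z with Rcz and Rza.
B: fails — Rvu but no z with Rvz and Rzu.
C: fails — Rw0w3 but no z with Rw0z and Rzw3.
Valid on no frame.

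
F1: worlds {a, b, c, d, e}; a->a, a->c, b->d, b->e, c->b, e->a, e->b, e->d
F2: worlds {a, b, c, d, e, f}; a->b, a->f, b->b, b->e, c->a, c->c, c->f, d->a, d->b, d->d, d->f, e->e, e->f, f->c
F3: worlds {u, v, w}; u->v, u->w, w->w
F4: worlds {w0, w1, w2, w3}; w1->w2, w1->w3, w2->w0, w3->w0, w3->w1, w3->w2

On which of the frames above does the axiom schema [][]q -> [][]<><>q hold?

F2, F3

Frame correspondent (Sahlqvist): forall x forall z (x R^2 z -> exists w (x R^2 w & z R^2 w)) — i.e. a generalized confluence (Geach) condition.
F1: fails — aR²c but no w with aR²w and cR²w.
F2: condition met.
F3: condition met.
F4: fails — w1R²w0 but no w with w1R²w and w0R²w.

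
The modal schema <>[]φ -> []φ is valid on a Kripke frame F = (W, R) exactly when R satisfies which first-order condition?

Equivalently (dual form): ◇φ → □◇φ.
Suppose ◇φ→□◇φ is valid. Take Rxy, Rxz and set V(φ)={y}. Then ◇φ at x, so □◇φ at x, so ◇φ at z, so some w with Rzw has φ; w=y, i.e. Rzy. By symmetry of the argument, Ryz.

The Euclidean property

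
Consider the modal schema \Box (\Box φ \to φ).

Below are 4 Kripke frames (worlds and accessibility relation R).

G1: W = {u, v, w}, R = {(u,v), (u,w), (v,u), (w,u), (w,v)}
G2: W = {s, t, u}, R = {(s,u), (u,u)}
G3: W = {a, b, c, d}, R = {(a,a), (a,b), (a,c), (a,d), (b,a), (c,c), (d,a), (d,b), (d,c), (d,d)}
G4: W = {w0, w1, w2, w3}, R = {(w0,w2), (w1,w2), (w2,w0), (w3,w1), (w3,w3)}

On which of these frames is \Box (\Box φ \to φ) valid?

G2

The schema corresponds to shift-reflexivity: \forall x \forall y (Rxy \to Ryy).
G1: fails — Ruv but not Rvv.
G2: holds.
G3: fails — Rab but not Rbb.
G4: fails — Rw1w2 but not Rw2w2.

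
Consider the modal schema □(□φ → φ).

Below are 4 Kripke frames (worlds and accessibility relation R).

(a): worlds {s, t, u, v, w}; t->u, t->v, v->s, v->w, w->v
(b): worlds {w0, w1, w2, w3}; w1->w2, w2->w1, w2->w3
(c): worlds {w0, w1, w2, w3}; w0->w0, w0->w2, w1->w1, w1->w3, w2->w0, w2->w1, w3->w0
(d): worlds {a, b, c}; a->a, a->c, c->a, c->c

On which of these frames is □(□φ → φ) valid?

(d)

The schema corresponds to shift-reflexivity: ∀x ∀y (Rxy → Ryy).
(a): fails — Rtv but not Rvv.
(b): fails — Rw1w2 but not Rw2w2.
(c): fails — Rw1w3 but not Rw3w3.
(d): holds.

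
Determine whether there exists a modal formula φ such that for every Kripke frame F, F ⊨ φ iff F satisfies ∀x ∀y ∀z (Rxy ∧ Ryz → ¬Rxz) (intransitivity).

Not definable by any modal formula

If a class were modally definable it would be closed under surjective bounded morphisms (Goldblatt–Thomason).
The 7-cycle (worlds s,t,u,v,w,x,y with s→t→u→v→w→x→y→s) is intransitive. Mapping every world to a single reflexive point • is a surjective bounded morphism; the reflexive point is not intransitive (R••∧R•• but R••).
So no modal formula (or set of formulas) defines exactly the intransitive frames.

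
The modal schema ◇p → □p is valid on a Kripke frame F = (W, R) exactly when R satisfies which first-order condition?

This schema is the CD axiom.
Its frame correspondent is partial functionality — ∀x ∀y ∀z (Rxy ∧ Rxz → y = z).

partial functionality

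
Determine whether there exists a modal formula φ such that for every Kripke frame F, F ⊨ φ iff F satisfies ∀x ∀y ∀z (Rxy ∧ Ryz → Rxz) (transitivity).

Yes, by □r → □□r

The condition is transitivity. A defining modal formula is □r → □□r.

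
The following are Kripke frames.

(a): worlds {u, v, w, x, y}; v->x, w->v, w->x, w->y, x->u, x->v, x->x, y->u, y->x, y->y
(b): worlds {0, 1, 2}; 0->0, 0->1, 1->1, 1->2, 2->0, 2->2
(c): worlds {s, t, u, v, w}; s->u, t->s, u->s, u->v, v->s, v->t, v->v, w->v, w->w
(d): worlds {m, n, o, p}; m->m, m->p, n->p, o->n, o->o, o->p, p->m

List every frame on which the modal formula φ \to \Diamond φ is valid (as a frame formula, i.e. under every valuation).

(b)

Frame correspondent (Sahlqvist): \forall x Rxx — i.e. reflexivity.
(a): fails — world u does not see itself.
(b): condition met.
(c): fails — world s does not see itself.
(d): fails — world n does not see itself.
Valid on: (b).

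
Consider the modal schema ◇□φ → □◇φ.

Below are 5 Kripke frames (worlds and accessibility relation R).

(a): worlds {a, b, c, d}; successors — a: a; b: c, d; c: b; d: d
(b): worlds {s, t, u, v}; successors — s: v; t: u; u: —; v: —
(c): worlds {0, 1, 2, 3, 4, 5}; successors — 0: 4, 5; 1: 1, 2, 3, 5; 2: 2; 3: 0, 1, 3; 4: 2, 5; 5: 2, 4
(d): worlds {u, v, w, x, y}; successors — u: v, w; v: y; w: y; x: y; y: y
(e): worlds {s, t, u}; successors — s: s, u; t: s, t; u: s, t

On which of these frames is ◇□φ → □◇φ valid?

(d), (e)

Frame correspondent (Sahlqvist): ∀x ∀y ∀z (Rxy ∧ Rxz → ∃w (Ryw ∧ Rzw)) — i.e. convergence.
(a): fails — Rbc and Rbd but c and d have no common successor.
(b): fails — Rsv and Rsv but v and v have no common successor.
(c): fails — R12 and R13 but 2 and 3 have no common successor.
(d): holds.
(e): holds.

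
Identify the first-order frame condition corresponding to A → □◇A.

This is the B axiom.
It corresponds to symmetry: ∀x ∀y (Rxy → Ryx).

symmetry: ∀x ∀y (Rxy → Ryx)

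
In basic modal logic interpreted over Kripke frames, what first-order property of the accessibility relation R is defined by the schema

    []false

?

Emptiness of R

□⊥ is valid iff no world has any successor (otherwise □⊥ fails at any world with one).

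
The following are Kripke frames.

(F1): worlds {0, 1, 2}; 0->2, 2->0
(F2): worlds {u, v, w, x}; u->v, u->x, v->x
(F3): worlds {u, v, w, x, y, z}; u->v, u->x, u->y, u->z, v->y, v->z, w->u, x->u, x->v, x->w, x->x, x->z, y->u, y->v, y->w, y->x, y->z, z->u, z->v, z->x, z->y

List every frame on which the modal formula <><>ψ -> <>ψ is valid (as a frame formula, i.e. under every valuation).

(F2)

Frame correspondent (Sahlqvist): forall x forall y (x R^2 y -> exists w (y = w & xRw)) — i.e. a generalized confluence (Geach) condition.
(F1): fails — 0R²0 but no w with 0=w and 0Rw.
(F2): holds.
(F3): fails — uR²u but no t with u=t and uRt.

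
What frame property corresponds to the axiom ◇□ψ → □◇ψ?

This is the .2 axiom.
Its frame correspondent is convergence — ∀x ∀y ∀z (Rxy ∧ Rxz → ∃w (Ryw ∧ Rzw)).

Convergence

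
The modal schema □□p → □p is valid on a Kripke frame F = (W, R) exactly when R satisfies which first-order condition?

Suppose □□p→□p is valid. Take Rxy and set V(p)={w : xR²w}. Then □□p at x, so □p at x, so p at y, i.e. ∃z(Rxz∧Rzy).
The converse is a direct semantic check.
So the correspondent is density.

Density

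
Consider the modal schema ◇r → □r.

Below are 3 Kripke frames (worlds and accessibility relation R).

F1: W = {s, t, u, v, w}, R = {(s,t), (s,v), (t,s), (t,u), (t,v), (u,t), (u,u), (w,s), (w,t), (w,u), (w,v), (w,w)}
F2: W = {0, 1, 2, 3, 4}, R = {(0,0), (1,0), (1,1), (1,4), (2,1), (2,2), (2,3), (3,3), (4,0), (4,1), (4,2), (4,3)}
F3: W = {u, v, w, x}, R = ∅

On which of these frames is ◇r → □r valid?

The schema corresponds to partial functionality: ∀x ∀y ∀z (Rxy ∧ Rxz → y = z).
F1: fails — s sees both t and v.
F2: fails — 1 sees both 0 and 1.
F3: satisfies the condition.
Valid on: F3.

F3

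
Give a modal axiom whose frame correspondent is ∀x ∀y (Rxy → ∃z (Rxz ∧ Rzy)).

This is density; the standard corresponding axiom is C4: □□q → □q.
Suppose □□q→□q is valid. Take Rxy and set V(q)={w : xR²w}. Then □□q at x, so □q at x, so q at y, i.e. ∃z(Rxz∧Rzy).

□□q → □q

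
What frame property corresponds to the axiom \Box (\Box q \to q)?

shift-reflexivity

This schema is the T□ axiom.
It corresponds to shift-reflexivity: \forall x \forall y (Rxy \to Ryy).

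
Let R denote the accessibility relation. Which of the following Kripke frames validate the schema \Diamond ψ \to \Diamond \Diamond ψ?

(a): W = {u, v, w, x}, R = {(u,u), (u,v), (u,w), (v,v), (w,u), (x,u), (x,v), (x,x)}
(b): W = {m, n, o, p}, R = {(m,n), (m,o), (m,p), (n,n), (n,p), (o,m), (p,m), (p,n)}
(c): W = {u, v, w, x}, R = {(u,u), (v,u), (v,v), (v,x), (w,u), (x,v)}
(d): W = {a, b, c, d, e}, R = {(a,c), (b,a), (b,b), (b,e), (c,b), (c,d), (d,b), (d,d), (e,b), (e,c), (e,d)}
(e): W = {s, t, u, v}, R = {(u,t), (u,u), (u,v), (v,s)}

The schema corresponds to a generalized confluence (Geach) condition: \forall x \forall y (xRy \to \exists w (y = w \wedge x R^2 w)).
(a): holds.
(b): fails — mRo but no w with o=w and mR²w.
(c): holds.
(d): fails — aRc but no w with c=w and aR²w.
(e): fails — vRs but no w with s=w and vR²w.

(a), (c)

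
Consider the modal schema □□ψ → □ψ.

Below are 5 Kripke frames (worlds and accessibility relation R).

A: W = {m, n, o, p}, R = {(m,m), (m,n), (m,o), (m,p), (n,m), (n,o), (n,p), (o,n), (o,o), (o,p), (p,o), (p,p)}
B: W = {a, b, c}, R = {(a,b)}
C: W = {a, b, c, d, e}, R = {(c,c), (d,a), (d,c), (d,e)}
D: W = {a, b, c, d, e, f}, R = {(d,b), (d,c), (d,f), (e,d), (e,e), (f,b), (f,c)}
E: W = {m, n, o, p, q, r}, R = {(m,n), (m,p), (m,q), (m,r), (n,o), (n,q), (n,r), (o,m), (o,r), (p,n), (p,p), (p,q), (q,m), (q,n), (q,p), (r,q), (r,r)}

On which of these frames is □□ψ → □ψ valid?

A

This is the axiom for density; its first-order frame correspondent is ∀x ∀y (Rxy → ∃z (Rxz ∧ Rzy)).
A: ✓.
B: fails — Rab but no z with Raz and Rzb.
C: fails — Rde but no z with Rdz and Rze.
D: fails — Rfc but no z with Rfz and Rzc.
E: fails — Rom but no z with Roz and Rzm.
Valid on: A.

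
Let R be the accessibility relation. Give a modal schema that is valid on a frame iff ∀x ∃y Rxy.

A defining formula is □q → ◇q (the D axiom).
Suppose □q→◇q is valid. At any x set V(q)=W. Then □q at x, so ◇q at x, so x has a successor.

□q → ◇q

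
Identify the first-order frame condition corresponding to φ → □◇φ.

symmetry

This is the B axiom.
It corresponds to symmetry: ∀x ∀y (Rxy → Ryx).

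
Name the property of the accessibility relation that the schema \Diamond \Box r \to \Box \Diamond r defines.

Suppose ◇□r→□◇r is valid. Take Rxy, Rxz and set V(r)={w : Ryw}. Then □r at y so ◇□r at x, so □◇r at x, so ◇r at z, giving w with Rzw and Ryw.
Conversely, any frame satisfying \forall x \forall y \forall z (Rxy \wedge Rxz \to \exists w (Ryw \wedge Rzw)) validates the schema.
Frame condition: \forall x \forall y \forall z (Rxy \wedge Rxz \to \exists w (Ryw \wedge Rzw)).

convergence: \forall x \forall y \forall z (Rxy \wedge Rxz \to \exists w (Ryw \wedge Rzw))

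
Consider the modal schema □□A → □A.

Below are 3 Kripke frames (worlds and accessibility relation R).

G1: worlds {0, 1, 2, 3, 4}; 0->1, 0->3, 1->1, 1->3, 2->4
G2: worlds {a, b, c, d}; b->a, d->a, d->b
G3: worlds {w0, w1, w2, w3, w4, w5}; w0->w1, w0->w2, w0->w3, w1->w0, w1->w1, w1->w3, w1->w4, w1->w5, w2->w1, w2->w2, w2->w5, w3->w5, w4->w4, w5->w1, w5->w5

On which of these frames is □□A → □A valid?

The schema corresponds to density: ∀x ∀y (Rxy → ∃z (Rxz ∧ Rzy)).
G1: fails — R24 but no z with R2z and Rz4.
G2: fails — Rdb but no z with Rdz and Rzb.
G3: holds.

G3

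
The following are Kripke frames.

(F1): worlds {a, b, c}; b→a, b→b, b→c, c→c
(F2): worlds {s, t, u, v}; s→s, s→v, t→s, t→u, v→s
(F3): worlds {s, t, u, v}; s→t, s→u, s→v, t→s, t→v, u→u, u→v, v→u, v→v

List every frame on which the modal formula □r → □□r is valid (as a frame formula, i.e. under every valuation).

This is the axiom for transitivity; its first-order frame correspondent is ∀x ∀y ∀z (Rxy ∧ Ryz → Rxz).
(F1): ✓.
(F2): fails — Rvs and Rsv but not Rvv.
(F3): fails — Rtv and Rvu but not Rtu.
Valid on: (F1).

(F1)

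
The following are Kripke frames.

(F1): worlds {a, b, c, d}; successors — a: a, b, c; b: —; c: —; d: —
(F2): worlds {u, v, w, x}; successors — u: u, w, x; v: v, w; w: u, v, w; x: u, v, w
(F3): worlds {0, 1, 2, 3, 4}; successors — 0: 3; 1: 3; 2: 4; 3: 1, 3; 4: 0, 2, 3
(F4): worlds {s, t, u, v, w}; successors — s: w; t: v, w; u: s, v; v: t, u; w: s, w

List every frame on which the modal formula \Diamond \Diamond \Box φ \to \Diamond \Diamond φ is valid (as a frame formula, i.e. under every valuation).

Frame correspondent (Sahlqvist): \forall x \forall y (x R^2 y \to \exists w (yRw \wedge x R^2 w)) — i.e. a generalized confluence (Geach) condition.
(F1): fails — aR²b but no w with bRw and aR²w.
(F2): ✓.
(F3): fails — 2R²2 but no w with 2Rw and 2R²w.
(F4): fails — uR²u but no w* with uRw* and uR²w*.

(F2)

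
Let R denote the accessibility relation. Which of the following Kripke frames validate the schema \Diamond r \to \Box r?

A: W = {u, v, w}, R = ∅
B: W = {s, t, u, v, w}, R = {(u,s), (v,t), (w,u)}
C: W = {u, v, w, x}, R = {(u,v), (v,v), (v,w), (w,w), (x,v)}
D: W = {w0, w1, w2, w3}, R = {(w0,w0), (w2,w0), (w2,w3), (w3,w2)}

A, B

This is the axiom for partial functionality; its first-order frame correspondent is \forall x \forall y \forall z (Rxy \wedge Rxz \to y = z).
A: ✓.
B: ✓.
C: fails — v sees both v and w.
D: fails — w2 sees both w0 and w3.
Valid on: A, B.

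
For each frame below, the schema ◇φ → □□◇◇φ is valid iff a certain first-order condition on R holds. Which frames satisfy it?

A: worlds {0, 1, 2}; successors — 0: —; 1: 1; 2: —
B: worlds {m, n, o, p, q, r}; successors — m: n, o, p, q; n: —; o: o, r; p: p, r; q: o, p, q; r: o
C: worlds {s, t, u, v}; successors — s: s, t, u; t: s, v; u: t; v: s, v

The schema corresponds to a generalized confluence (Geach) condition: ∀x ∀y ∀z ((xRy ∧ xR²z) → ∃w (y = w ∧ zR²w)).
A: satisfies the condition.
B: fails — mRn, mR²o but no w with n=w and oR²w.
C: fails — sRt, sR²u but no w with t=w and uR²w.
Valid on: A.

A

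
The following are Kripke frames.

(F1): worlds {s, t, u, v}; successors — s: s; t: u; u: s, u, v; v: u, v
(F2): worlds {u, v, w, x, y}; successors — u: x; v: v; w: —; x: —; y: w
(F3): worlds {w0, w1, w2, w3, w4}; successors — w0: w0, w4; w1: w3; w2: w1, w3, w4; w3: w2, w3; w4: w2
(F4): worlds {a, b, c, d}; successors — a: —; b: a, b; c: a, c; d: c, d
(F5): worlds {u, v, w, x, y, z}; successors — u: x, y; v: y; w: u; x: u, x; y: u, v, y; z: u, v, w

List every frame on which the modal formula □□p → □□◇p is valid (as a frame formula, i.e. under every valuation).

(F1), (F2), (F5)

Frame correspondent (Sahlqvist): ∀x ∀z (xR²z → ∃w (xR²w ∧ zRw)) — i.e. a generalized confluence (Geach) condition.
(F1): ✓.
(F2): ✓.
(F3): fails — w4R²w4 but no w with w4R²w and w4Rw.
(F4): fails — bR²a but no w with bR²w and aRw.
(F5): ✓.
Valid on: (F1), (F2), (F5).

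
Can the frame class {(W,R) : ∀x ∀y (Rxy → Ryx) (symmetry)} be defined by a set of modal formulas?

This is a Sahlqvist condition; the B axiom q → □◇q defines it.
Suppose q→□◇q is valid. Take Rxy and set V(q)={x}. Then q at x, so □◇q at x, so ◇q at y, so some z with Ryz has q; z=x, i.e. Ryx.

Definable; q → □◇q defines it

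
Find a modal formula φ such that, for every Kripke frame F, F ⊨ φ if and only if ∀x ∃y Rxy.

□p → ◇p

A defining formula is □p → ◇p (the D axiom).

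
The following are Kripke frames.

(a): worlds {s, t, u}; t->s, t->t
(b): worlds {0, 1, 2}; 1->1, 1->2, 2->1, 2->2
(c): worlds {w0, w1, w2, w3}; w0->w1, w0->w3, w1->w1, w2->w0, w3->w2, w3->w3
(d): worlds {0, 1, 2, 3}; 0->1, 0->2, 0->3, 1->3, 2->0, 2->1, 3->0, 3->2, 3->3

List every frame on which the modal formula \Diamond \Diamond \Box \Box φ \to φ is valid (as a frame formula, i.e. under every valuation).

This is the axiom for a generalized confluence (Geach) condition; its first-order frame correspondent is \forall x \forall y (x R^2 y \to \exists w (y R^2 w \wedge x = w)).
(a): fails — tR²s but no w with sR²w and t=w.
(b): condition met.
(c): fails — w0R²w1 but no w with w1R²w and w0=w.
(d): fails — 0R²2 but no w with 2R²w and 0=w.

(b)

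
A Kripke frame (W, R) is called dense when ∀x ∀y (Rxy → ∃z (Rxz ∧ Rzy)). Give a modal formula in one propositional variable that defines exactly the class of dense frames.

□□q → □q

The condition is density. The C4 schema □□q → □q defines it.
Suppose □□q→□q is valid. Take Rxy and set V(q)={w : xR²w}. Then □□q at x, so □q at x, so q at y, i.e. ∃z(Rxz∧Rzy).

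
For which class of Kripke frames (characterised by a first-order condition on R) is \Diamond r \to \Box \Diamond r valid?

the Euclidean property

Suppose ◇r→□◇r is valid. Take Rxy, Rxz and set V(r)={y}. Then ◇r at x, so □◇r at x, so ◇r at z, so some w with Rzw has r; w=y, i.e. Rzy. By symmetry of the argument, Ryz.
Conversely, on a frame with the Euclidean property the schema holds at every world under every valuation.
So the correspondent is the Euclidean property.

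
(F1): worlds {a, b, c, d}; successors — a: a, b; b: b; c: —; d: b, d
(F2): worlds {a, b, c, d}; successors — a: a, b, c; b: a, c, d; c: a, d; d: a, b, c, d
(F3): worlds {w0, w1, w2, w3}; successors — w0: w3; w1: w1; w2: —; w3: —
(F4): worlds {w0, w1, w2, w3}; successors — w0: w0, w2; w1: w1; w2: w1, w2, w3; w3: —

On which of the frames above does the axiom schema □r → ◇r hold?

(F2)

The schema corresponds to seriality: ∀x ∃y Rxy.
(F1): fails — world c has no successor.
(F2): condition met.
(F3): fails — world w2 has no successor.
(F4): fails — world w3 has no successor.
Valid on: (F2).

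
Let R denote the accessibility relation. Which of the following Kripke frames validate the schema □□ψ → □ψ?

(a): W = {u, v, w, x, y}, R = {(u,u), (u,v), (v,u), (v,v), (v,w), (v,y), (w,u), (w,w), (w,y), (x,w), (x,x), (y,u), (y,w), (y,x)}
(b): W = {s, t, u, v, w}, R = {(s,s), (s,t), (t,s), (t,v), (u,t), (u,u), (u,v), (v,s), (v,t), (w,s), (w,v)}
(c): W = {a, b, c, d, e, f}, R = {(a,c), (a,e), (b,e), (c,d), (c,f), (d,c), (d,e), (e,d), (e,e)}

Frame correspondent (Sahlqvist): ∀x ∀y (Rxy → ∃z (Rxz ∧ Rzy)) — i.e. density.
(a): condition met.
(b): fails — Rtv but no z with Rtz and Rzv.
(c): fails — Rcd but no z with Rcz and Rzd.

(a)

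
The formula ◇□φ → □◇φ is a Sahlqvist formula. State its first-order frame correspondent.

convergence: ∀x ∀y ∀z (Rxy ∧ Rxz → ∃w (Ryw ∧ Rzw))

Suppose ◇□φ→□◇φ is valid. Take Rxy, Rxz and set V(φ)={w : Ryw}. Then □φ at y so ◇□φ at x, so □◇φ at x, so ◇φ at z, giving w with Rzw and Ryw.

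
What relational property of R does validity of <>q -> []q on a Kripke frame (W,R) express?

This schema is the CD axiom.
Its frame correspondent is partial functionality — forall x forall y forall z (Rxy & Rxz -> y = z).

Partial functionality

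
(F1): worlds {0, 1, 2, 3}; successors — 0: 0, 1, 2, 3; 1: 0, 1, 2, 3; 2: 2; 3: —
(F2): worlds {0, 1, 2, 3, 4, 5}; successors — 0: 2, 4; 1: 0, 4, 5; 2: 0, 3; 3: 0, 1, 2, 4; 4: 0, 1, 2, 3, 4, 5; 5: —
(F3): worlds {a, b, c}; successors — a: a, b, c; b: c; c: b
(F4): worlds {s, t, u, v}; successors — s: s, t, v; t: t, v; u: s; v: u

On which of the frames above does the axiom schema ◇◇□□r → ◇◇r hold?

This is the axiom for a generalized confluence (Geach) condition; its first-order frame correspondent is ∀x ∀y (xR²y → ∃w (yR²w ∧ xR²w)).
(F1): fails — 0R²3 but no w with 3R²w and 0R²w.
(F2): fails — 0R²5 but no w with 5R²w and 0R²w.
(F3): ✓.
(F4): fails — tR²v but no w with vR²w and tR²w.

(F3)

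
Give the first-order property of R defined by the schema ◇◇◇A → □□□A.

This is a Sahlqvist (Geach-type) schema ◇^3□^0A → □^3◇^0A.
Minimal-valuation argument: fix x; take any y with xR^3y and any z with xR^3z. Set V(A) to the set of worlds R-reachable from y in exactly 0 steps. Then □^0A holds at y, so the antecedent holds at x; validity forces ◇^0A at z, giving a w with zR^0w and yR^0w.
First-order correspondent: ∀x ∀y ∀z ((xR³y ∧ xR³z) → ∃w (y = w ∧ z = w)).

∀x ∀y ∀z ((xR³y ∧ xR³z) → ∃w (y = w ∧ z = w))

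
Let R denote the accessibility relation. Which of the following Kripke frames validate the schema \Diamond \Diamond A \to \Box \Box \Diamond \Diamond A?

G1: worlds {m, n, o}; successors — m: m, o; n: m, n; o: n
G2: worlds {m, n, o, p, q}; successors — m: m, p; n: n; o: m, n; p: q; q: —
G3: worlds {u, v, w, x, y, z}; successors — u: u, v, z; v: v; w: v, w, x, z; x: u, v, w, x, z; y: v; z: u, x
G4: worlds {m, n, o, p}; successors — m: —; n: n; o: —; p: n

G4

Frame correspondent (Sahlqvist): \forall x \forall y \forall z ((x R^2 y \wedge x R^2 z) \to \exists w (y = w \wedge z R^2 w)) — i.e. a generalized confluence (Geach) condition.
G1: fails — mR²o, mR²o but no w with o=w and oR²w.
G2: fails — mR²m, mR²p but no w with m=w and pR²w.
G3: fails — uR²u, uR²v but no t with u=t and vR²t.
G4: condition met.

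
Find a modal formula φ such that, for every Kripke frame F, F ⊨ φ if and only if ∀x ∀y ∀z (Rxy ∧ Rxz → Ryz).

The condition is the Euclidean property. The 5 schema ◇q → □◇q defines it.

◇q → □◇q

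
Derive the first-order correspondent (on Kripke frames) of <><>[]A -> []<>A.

This is a Sahlqvist (Geach-type) schema ◇^2□^1A → □^1◇^1A.
Minimal-valuation argument: fix x; take any y with xR^2y and any z with xR^1z. Set V(A) to the set of worlds R-reachable from y in exactly 1 step. Then □^1A holds at y, so the antecedent holds at x; validity forces ◇^1A at z, giving a w with zR^1w and yR^1w.
First-order correspondent: forall x forall y forall z ((x R^2 y & xRz) -> exists w (yRw & zRw)).

forall x forall y forall z ((x R^2 y & xRz) -> exists w (yRw & zRw))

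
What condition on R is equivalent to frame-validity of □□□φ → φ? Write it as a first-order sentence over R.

This is a Sahlqvist (Geach-type) schema ◇^0□^3φ → □^0◇^0φ.
Minimal-valuation argument: fix x; take any y with xR^0y and any z with xR^0z. Set V(φ) to the set of worlds R-reachable from y in exactly 3 steps. Then □^3φ holds at y, so the antecedent holds at x; validity forces ◇^0φ at z, giving a w with zR^0w and yR^3w.
First-order correspondent: ∀x ∃w (xR³w ∧ x = w).

∀x ∃w (xR³w ∧ x = w)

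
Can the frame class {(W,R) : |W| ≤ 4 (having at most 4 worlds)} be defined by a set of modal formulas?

No — not modally definable

If a class were modally definable it would be closed under disjoint unions (Goldblatt–Thomason).
Any modal formula valid on each of 5 disjoint one-world frames is valid on their disjoint union (validity is preserved under disjoint unions). Each one-world frame has |W|=1≤4, but the union has |W|=5.
So the class is not modally definable.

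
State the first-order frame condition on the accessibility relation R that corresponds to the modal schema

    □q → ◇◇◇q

∀x ∃w (xRw ∧ xR³w)

This is a Sahlqvist (Geach-type) schema ◇^0□^1q → □^0◇^3q.
First-order correspondent: ∀x ∃w (xRw ∧ xR³w).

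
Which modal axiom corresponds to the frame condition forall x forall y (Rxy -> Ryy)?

This is shift-reflexivity; the standard corresponding axiom is T□: □(□ψ → ψ).
Suppose □(□ψ→ψ) is valid. Take Rxy and set V(ψ)={w : Ryw}. Then at y, □ψ holds; since □(□ψ→ψ) at x, □ψ→ψ at y, so ψ at y, i.e. Ryy.

□(□ψ → ψ)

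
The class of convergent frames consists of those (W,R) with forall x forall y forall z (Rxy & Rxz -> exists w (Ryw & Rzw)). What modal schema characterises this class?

The condition is convergence. The .2 schema ◇□r → □◇r defines it.

◇□r → □◇r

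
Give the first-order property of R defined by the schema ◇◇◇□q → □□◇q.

∀x ∀y ∀z ((xR³y ∧ xR²z) → ∃w (yRw ∧ zRw))

This is a Sahlqvist (Geach-type) schema ◇^3□^1q → □^2◇^1q.
Minimal-valuation argument: fix x; take any y with xR^3y and any z with xR^2z. Set V(q) to the set of worlds R-reachable from y in exactly 1 step. Then □^1q holds at y, so the antecedent holds at x; validity forces ◇^1q at z, giving a w with zR^1w and yR^1w.
First-order correspondent: ∀x ∀y ∀z ((xR³y ∧ xR²z) → ∃w (yRw ∧ zRw)).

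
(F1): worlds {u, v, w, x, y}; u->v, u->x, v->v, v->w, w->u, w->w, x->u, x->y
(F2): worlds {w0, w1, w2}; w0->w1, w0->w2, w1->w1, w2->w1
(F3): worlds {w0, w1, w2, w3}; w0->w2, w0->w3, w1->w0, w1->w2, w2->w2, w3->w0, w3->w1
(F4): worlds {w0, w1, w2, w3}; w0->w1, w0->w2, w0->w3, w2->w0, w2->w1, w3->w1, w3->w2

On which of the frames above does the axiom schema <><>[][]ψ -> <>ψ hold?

Frame correspondent (Sahlqvist): forall x forall y (x R^2 y -> exists w (y R^2 w & xRw)) — i.e. a generalized confluence (Geach) condition.
(F1): fails — uR²y but no t with yR²t and uRt.
(F2): condition met.
(F3): fails — w3R²w2 but no w with w2R²w and w3Rw.
(F4): fails — w0R²w1 but no w with w1R²w and w0Rw.

(F2)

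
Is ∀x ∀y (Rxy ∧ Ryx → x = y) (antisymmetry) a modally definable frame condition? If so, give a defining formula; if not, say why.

Modal frame validity is preserved under surjective bounded morphisms.
The 6-cycle (worlds a,b,c,d,e,f with a→b→c→d→e→f→a) is antisymmetric. Sending even-indexed worlds to • and odd-indexed worlds to ∘ is a surjective bounded morphism onto the two-world frame with •↔∘, which is not antisymmetric.
Hence antisymmetry is not modally definable.

No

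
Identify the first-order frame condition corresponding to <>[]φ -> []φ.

the Euclidean property

Replacing φ by ¬φ and contraposing gives the equivalent schema ◇φ → □◇φ.
Suppose ◇φ→□◇φ is valid. Take Rxy, Rxz and set V(φ)={y}. Then ◇φ at x, so □◇φ at x, so ◇φ at z, so some w with Rzw has φ; w=y, i.e. Rzy. By symmetry of the argument, Ryz.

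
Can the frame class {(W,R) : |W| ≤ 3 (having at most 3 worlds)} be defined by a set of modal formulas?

Modal frame validity is preserved under disjoint unions.
Any modal formula valid on each of 4 disjoint one-world frames is valid on their disjoint union (validity is preserved under disjoint unions). Each one-world frame has |W|=1≤3, but the union has |W|=4.
So the class is not modally definable.

Not definable by any modal formula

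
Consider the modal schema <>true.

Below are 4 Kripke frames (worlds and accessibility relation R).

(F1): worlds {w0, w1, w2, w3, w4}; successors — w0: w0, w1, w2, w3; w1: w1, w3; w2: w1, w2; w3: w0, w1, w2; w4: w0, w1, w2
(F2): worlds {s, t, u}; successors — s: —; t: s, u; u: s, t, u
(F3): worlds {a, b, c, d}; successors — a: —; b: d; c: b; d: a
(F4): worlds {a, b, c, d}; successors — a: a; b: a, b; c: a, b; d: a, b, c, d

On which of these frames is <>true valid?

Frame correspondent (Sahlqvist): forall x exists y Rxy — i.e. seriality.
(F1): holds.
(F2): fails — world s has no successor.
(F3): fails — world a has no successor.
(F4): holds.

(F1), (F4)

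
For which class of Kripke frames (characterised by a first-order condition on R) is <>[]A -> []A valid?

the Euclidean property

Replacing A by ¬A and contraposing gives the equivalent schema ◇A → □◇A.
Suppose ◇A→□◇A is valid. Take Rxy, Rxz and set V(A)={y}. Then ◇A at x, so □◇A at x, so ◇A at z, so some w with Rzw has A; w=y, i.e. Rzy. By symmetry of the argument, Ryz.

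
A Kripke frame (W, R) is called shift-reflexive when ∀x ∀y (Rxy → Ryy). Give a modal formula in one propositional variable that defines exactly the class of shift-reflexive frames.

□(□p → p)

A defining formula is □(□p → p) (the T□ axiom).
Suppose □(□p→p) is valid. Take Rxy and set V(p)={w : Ryw}. Then at y, □p holds; since □(□p→p) at x, □p→p at y, so p at y, i.e. Ryy.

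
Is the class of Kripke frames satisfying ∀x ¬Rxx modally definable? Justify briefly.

Not modally definable

If a class were modally definable it would be closed under surjective bounded morphisms (Goldblatt–Thomason).
The 2-cycle (worlds s,t with s→t→s) is irreflexive, and the map sending every world to a single reflexive point • is a surjective bounded morphism (forth: every edge maps to (•,•); back: every world has a successor). So any modal formula valid on the 2-cycle is also valid on the reflexive point, which is not irreflexive.
Hence irreflexivity is not modally definable.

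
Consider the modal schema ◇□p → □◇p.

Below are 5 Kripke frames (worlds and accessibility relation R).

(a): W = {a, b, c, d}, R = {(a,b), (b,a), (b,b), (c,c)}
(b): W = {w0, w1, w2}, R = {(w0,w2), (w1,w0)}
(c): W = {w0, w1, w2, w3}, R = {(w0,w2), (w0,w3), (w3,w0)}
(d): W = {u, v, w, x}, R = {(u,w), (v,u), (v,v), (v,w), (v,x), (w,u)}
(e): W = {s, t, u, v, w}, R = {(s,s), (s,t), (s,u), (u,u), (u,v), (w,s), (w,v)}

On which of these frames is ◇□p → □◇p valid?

Frame correspondent (Sahlqvist): ∀x ∀y ∀z (Rxy ∧ Rxz → ∃w (Ryw ∧ Rzw)) — i.e. convergence.
(a): holds.
(b): fails — Rw0w2 and Rw0w2 but w2 and w2 have no common successor.
(c): fails — Rw0w2 and Rw0w2 but w2 and w2 have no common successor.
(d): fails — Rvv and Rvx but v and x have no common successor.
(e): fails — Rsu and Rst but u and t have no common successor.

(a)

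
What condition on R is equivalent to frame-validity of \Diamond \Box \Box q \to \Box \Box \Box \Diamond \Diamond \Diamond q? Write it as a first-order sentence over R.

\forall x \forall y \forall z ((xRy \wedge x R^3 z) \to \exists w (y R^2 w \wedge z R^3 w))

This is a Sahlqvist (Geach-type) schema ◇^1□^2q → □^3◇^3q.
Minimal-valuation argument: fix x; take any y with xR^1y and any z with xR^3z. Set V(q) to the set of worlds R-reachable from y in exactly 2 steps. Then □^2q holds at y, so the antecedent holds at x; validity forces ◇^3q at z, giving a w with zR^3w and yR^2w.
First-order correspondent: \forall x \forall y \forall z ((xRy \wedge x R^3 z) \to \exists w (y R^2 w \wedge z R^3 w)).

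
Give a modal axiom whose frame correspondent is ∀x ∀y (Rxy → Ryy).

□(□s → s)

This is shift-reflexivity; the standard corresponding axiom is T□: □(□s → s).
Suppose □(□s→s) is valid. Take Rxy and set V(s)={w : Ryw}. Then at y, □s holds; since □(□s→s) at x, □s→s at y, so s at y, i.e. Ryy.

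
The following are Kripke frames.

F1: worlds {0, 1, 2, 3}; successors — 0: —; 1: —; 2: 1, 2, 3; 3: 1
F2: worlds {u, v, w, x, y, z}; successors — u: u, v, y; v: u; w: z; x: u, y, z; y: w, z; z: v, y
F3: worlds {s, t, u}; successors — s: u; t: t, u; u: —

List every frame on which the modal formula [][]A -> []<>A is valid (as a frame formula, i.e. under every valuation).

F2

Frame correspondent (Sahlqvist): forall x forall z (xRz -> exists w (x R^2 w & zRw)) — i.e. a generalized confluence (Geach) condition.
F1: fails — 2R1 but no w with 2R²w and 1Rw.
F2: condition met.
F3: fails — sRu but no w with sR²w and uRw.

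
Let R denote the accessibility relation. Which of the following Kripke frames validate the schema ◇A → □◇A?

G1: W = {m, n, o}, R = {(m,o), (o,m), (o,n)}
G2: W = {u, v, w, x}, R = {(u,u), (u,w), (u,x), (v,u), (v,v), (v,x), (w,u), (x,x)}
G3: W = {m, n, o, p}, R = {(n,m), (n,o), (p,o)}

none

Frame correspondent (Sahlqvist): ∀x ∀y ∀z (Rxy ∧ Rxz → Ryz) — i.e. the Euclidean property.
G1: fails — Rmo and Rmo but not Roo.
G2: fails — Ruw and Ruw but not Rww.
G3: fails — Rno and Rno but not Roo.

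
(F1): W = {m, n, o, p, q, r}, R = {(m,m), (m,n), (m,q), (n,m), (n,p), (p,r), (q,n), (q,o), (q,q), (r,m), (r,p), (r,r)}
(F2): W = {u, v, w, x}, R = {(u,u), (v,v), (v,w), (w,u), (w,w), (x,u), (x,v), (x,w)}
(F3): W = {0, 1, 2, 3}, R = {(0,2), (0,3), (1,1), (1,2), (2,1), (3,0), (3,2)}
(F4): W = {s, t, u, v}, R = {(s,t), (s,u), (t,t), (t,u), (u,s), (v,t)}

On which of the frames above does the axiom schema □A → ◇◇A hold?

Frame correspondent (Sahlqvist): ∀x ∃w (xRw ∧ xR²w) — i.e. a generalized confluence (Geach) condition.
(F1): fails — at o but no w with oRw and oR²w.
(F2): ✓.
(F3): ✓.
(F4): fails — at u but no w with uRw and uR²w.
Valid on: (F2), (F3).

(F2), (F3)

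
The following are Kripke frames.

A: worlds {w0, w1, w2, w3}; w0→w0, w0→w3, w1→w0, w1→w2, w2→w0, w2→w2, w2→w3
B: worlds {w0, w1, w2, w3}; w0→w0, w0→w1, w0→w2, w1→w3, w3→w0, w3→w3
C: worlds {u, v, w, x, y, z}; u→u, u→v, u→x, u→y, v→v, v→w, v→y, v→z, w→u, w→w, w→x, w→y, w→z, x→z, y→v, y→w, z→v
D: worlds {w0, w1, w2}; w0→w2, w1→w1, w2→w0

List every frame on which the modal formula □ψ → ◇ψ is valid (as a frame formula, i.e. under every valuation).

C, D

Frame correspondent (Sahlqvist): ∀x ∃y Rxy — i.e. seriality.
A: fails — world w3 has no successor.
B: fails — world w2 has no successor.
C: holds.
D: holds.
Valid on: C, D.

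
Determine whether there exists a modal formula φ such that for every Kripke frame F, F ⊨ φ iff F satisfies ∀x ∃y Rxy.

Yes: it is seriality, defined by the D schema □p → ◇p.

Yes — defined by □p → ◇p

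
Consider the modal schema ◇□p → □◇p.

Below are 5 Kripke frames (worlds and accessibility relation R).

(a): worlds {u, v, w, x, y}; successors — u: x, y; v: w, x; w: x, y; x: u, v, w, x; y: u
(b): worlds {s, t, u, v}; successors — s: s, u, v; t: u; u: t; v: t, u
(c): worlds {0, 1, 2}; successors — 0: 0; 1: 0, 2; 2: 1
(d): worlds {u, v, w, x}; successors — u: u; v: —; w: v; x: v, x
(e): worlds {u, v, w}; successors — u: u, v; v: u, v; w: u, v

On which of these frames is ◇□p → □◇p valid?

(a), (e)

This is the axiom for convergence; its first-order frame correspondent is ∀x ∀y ∀z (Rxy ∧ Rxz → ∃w (Ryw ∧ Rzw)).
(a): holds.
(b): fails — Rsu and Rss but u and s have no common successor.
(c): fails — R10 and R12 but 0 and 2 have no common successor.
(d): fails — Rwv and Rwv but v and v have no common successor.
(e): holds.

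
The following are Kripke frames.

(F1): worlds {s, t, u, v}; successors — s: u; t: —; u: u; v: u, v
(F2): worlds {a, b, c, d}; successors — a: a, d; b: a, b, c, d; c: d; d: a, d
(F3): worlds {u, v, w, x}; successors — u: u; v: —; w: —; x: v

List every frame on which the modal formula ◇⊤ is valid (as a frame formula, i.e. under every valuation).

This is the axiom for seriality; its first-order frame correspondent is ∀x ∃y Rxy.
(F1): fails — world t has no successor.
(F2): ✓.
(F3): fails — world v has no successor.
Valid on: (F2).

(F2)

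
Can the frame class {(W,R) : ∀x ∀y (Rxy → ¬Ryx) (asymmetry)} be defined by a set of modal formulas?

Any modally definable frame class is closed under surjective bounded morphisms.
The 4-cycle (worlds s,t,u,v with s→t→u→v→s) is asymmetric. Mapping every world to a single reflexive point • is a surjective bounded morphism, and the reflexive point is not asymmetric (R•• but asymmetry requires ¬R••).
So the class is not modally definable.

Not modally definable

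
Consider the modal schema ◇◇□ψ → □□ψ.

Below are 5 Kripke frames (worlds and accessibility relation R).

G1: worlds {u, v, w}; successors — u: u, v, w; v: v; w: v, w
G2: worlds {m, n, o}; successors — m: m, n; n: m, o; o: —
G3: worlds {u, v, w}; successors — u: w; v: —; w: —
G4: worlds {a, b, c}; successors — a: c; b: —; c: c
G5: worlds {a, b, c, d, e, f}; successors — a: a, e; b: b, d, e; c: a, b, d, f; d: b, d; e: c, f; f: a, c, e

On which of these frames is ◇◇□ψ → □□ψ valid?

G3, G4

This is the axiom for a generalized confluence (Geach) condition; its first-order frame correspondent is ∀x ∀y ∀z ((xR²y ∧ xR²z) → ∃w (yRw ∧ z = w)).
G1: fails — uR²v, uR²u but no t with vRt and u=t.
G2: fails — mR²m, mR²o but no w with mRw and o=w.
G3: ✓.
G4: ✓.
G5: fails — aR²a, aR²c but no w with aRw and c=w.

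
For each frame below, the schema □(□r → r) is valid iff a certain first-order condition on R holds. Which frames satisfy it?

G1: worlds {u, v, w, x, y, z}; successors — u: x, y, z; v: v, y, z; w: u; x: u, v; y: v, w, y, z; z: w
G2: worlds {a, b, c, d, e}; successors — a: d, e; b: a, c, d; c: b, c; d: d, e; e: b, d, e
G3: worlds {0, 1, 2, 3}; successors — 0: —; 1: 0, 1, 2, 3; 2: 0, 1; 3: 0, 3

This is the axiom for shift-reflexivity; its first-order frame correspondent is ∀x ∀y (Rxy → Ryy).
G1: fails — Ruz but not Rzz.
G2: fails — Reb but not Rbb.
G3: fails — R10 but not R00.

none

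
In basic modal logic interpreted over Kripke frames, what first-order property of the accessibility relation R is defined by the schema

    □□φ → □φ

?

Density

Suppose □□φ→□φ is valid. Take Rxy and set V(φ)={w : xR²w}. Then □□φ at x, so □φ at x, so φ at y, i.e. ∃z(Rxz∧Rzy).
Conversely, any frame satisfying ∀x ∀y (Rxy → ∃z (Rxz ∧ Rzy)) validates the schema.
Frame condition: ∀x ∀y (Rxy → ∃z (Rxz ∧ Rzy)).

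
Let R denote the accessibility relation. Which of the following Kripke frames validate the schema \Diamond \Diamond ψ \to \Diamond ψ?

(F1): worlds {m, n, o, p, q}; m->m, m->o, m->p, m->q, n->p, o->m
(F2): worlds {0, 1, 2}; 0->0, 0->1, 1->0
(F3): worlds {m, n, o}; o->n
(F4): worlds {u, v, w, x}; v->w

Frame correspondent (Sahlqvist): \forall x \forall y \forall z (Rxy \wedge Ryz \to Rxz) — i.e. transitivity.
(F1): fails — Rom and Rmo but not Roo.
(F2): fails — R10 and R01 but not R11.
(F3): condition met.
(F4): condition met.
Valid on: (F3), (F4).

(F3), (F4)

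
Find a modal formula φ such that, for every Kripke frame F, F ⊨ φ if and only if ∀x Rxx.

This is reflexivity; the standard corresponding axiom is T: □r → r.

□r → r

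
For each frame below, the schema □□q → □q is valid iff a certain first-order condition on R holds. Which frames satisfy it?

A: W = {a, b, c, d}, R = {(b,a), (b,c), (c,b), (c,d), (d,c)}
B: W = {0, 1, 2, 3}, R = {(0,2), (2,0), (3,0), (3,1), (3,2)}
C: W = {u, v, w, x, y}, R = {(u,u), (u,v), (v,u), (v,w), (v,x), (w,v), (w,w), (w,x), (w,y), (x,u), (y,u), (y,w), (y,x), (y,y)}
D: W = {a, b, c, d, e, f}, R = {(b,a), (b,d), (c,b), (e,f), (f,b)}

This is the axiom for density; its first-order frame correspondent is ∀x ∀y (Rxy → ∃z (Rxz ∧ Rzy)).
A: fails — Rbc but no z with Rbz and Rzc.
B: fails — R31 but no z with R3z and Rz1.
C: holds.
D: fails — Rba but no z with Rbz and Rza.

C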